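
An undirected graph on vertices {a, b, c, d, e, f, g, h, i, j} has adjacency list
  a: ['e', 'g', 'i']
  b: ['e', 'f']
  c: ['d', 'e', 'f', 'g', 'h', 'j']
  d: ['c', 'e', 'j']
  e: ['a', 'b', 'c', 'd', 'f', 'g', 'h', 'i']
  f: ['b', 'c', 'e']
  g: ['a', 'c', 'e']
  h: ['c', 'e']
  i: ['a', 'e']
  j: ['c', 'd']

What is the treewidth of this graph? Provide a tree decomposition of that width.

Treewidth 2.
Bags: B1 = {c, e, f}  B2 = {b, e, f}  B3 = {c, e, g}  B4 = {a, e, g}  B5 = {c, d, e}  B6 = {c, e, h}  B7 = {a, e, i}  B8 = {c, d, j}
Tree: B1–B2, B1–B3, B3–B4, B3–B5, B1–B6, B4–B7, B5–B8

Each bag holds 3 vertices, so the decomposition has width 2, which upper-bounds the treewidth. For the lower bound, the 3 vertices {c, d, j} are pairwise adjacent, and any tree decomposition puts a clique entirely inside one bag — forcing width ≥ 2. Combining the bounds, tw(G) = 2.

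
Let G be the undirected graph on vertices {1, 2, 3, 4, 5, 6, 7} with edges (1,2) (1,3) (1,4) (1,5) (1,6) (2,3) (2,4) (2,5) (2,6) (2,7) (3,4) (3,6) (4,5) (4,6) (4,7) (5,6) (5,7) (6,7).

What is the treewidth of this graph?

A width-4 tree decomposition is:
Bags: B1 = {1, 2, 4, 5, 6}  B2 = {2, 4, 5, 6, 7}  B3 = {1, 2, 3, 4, 6}
Tree: B1–B2, B1–B3
Every bag has size at most 5, so the width is 5 − 1 = 4 and tw(G) ≤ 4. On the other hand G contains the 5-clique {1, 2, 3, 4, 6}. A clique must lie in a single bag of any decomposition, so no decomposition can have width below 4. The upper and lower bounds meet at 4, so that is the treewidth.

4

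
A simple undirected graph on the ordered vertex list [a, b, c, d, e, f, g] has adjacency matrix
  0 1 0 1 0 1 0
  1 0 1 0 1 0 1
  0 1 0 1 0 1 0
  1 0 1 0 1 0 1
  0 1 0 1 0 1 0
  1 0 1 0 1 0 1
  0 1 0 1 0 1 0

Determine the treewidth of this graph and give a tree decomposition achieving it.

Treewidth 3.
Bags: B1 = {b, d, f, g}  B2 = {b, c, d, f}  B3 = {b, d, e, f}  B4 = {a, b, d, f}
Tree: B1–B2, B2–B3, B3–B4

The largest bag has 4 vertices, giving width 3; this decomposition certifies tw(G) ≤ 3. For the lower bound: the 4 vertex sets {f,g}, {c,d}, {b}, {e} are disjoint, each induces a connected subgraph, and every pair is joined by at least one edge of G. Contracting each set to a single vertex therefore yields K_{4} as a minor, and since treewidth is minor-monotone, tw(G) ≥ tw(K_{4}) = 3. Combining the bounds, tw(G) = 3.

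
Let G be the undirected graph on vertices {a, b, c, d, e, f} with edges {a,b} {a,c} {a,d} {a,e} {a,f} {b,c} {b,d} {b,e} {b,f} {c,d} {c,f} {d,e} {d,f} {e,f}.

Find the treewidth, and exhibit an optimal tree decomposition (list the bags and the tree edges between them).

Every bag has size at most 5, so the width is 5 − 1 = 4 and tw(G) ≤ 4. For the lower bound, the 5 vertices {a, b, d, e, f} are pairwise adjacent, and any tree decomposition puts a clique entirely inside one bag — forcing width ≥ 4. The upper and lower bounds meet at 4, so that is the treewidth.

Treewidth 4.
One such decomposition:
Bags: B1 = {a, b, c, d, f}  B2 = {a, b, d, e, f}
Tree: B1–B2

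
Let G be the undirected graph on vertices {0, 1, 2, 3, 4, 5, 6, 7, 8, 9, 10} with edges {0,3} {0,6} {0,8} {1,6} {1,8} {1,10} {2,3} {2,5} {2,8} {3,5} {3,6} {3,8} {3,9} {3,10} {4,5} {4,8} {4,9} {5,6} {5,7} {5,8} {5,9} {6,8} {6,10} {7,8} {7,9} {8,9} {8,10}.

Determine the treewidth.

3

A width-3 tree decomposition is:
Bags: B1 = {3, 5, 6, 8}  B2 = {0, 3, 6, 8}  B3 = {3, 5, 8, 9}  B4 = {5, 7, 8, 9}  B5 = {2, 3, 5, 8}  B6 = {3, 6, 8, 10}  B7 = {1, 6, 8, 10}  B8 = {4, 5, 8, 9}
Tree: B1–B2, B1–B3, B3–B4, B3–B5, B1–B6, B6–B7, B3–B8
The largest bag has 4 vertices, giving width 3; this decomposition certifies tw(G) ≤ 3. Conversely, {1, 6, 8, 10} is a clique of size 4, and the vertices of any clique must share a bag in every tree decomposition; so some bag has ≥ 4 vertices and tw(G) ≥ 3. Combining the bounds, tw(G) = 3.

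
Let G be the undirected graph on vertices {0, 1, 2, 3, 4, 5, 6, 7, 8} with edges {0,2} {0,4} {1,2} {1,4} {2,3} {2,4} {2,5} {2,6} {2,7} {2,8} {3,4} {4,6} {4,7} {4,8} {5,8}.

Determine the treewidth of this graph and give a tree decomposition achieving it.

Treewidth 2.
One such decomposition:
Bags: B1 = {2, 4, 7}  B2 = {2, 4, 8}  B3 = {2, 4, 6}  B4 = {2, 5, 8}  B5 = {0, 2, 4}  B6 = {1, 2, 4}  B7 = {2, 3, 4}
Tree: B1–B2, B1–B3, B2–B4, B1–B5, B3–B6, B2–B7

Each bag holds 3 vertices, so the decomposition has width 2, which upper-bounds the treewidth. Conversely, {0, 2, 4} is a clique of size 3, and the vertices of any clique must share a bag in every tree decomposition; so some bag has ≥ 3 vertices and tw(G) ≥ 2. The upper and lower bounds meet at 2, so that is the treewidth.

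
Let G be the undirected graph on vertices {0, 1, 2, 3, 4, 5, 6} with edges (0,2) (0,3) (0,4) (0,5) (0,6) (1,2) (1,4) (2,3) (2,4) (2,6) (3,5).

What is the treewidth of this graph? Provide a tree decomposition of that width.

Each bag holds 3 vertices, so the decomposition has width 2, which upper-bounds the treewidth. Conversely, {0, 2, 3} is a clique of size 3, and the vertices of any clique must share a bag in every tree decomposition; so some bag has ≥ 3 vertices and tw(G) ≥ 2. The upper and lower bounds meet at 2, so that is the treewidth.

Treewidth 2.
One optimal decomposition is:
Bags: B1 = {0, 2, 3}  B2 = {0, 2, 6}  B3 = {0, 2, 4}  B4 = {1, 2, 4}  B5 = {0, 3, 5}
Tree: B1–B2, B2–B3, B3–B4, B1–B5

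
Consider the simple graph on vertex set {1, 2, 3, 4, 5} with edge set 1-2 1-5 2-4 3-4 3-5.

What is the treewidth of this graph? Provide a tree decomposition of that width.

Treewidth 2.
Bags: B1 = {2, 3, 4}  B2 = {1, 2, 3}  B3 = {1, 3, 5}
Tree: B1–B2, B2–B3

The largest bag has 3 vertices, giving width 2; this decomposition certifies tw(G) ≤ 2. For the lower bound, G contains the cycle 3–4–2–1–5–3, so G is not a forest; only forests have treewidth ≤ 1, hence tw(G) ≥ 2. Therefore the treewidth is 2.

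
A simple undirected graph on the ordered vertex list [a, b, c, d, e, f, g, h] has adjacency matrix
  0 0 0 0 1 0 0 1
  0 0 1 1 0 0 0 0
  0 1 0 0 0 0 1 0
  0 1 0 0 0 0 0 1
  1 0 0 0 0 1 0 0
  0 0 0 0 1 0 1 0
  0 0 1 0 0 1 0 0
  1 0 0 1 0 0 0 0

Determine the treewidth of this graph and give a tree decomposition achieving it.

Treewidth 2.
Bags: B1 = {b, c, g}  B2 = {b, d, g}  B3 = {d, g, h}  B4 = {a, g, h}  B5 = {a, e, g}  B6 = {e, f, g}
Tree: B1–B2, B2–B3, B3–B4, B4–B5, B5–B6

Each bag holds 3 vertices, so the decomposition has width 2, which upper-bounds the treewidth. The edges g–c–b–d–h–a–e–f–g form a cycle, so G is not a tree and its treewidth is at least 2. The upper and lower bounds meet at 2, so that is the treewidth.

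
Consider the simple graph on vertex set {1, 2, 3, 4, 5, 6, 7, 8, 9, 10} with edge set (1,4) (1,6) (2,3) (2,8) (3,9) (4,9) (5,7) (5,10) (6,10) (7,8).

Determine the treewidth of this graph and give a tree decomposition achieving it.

Treewidth 2.
One such decomposition:
Bags: B1 = {2, 3, 9}  B2 = {2, 8, 9}  B3 = {7, 8, 9}  B4 = {5, 7, 9}  B5 = {5, 9, 10}  B6 = {6, 9, 10}  B7 = {1, 6, 9}  B8 = {1, 4, 9}
Tree: B1–B2, B2–B3, B3–B4, B4–B5, B5–B6, B6–B7, B7–B8

The largest bag has 3 vertices, giving width 2; this decomposition certifies tw(G) ≤ 2. The edges 9–3–2–8–7–5–10–6–1–4–9 form a cycle, so G is not a tree and its treewidth is at least 2. Therefore the treewidth is 2.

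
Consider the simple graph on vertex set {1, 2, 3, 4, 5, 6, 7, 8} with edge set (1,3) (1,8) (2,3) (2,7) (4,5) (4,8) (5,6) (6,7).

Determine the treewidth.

A width-2 tree decomposition is:
Bags: B1 = {4, 5, 6}  B2 = {4, 6, 8}  B3 = {1, 6, 8}  B4 = {1, 3, 6}  B5 = {2, 3, 6}  B6 = {2, 6, 7}
Tree: B1–B2, B2–B3, B3–B4, B4–B5, B5–B6
Each bag holds 3 vertices, so the decomposition has width 2, which upper-bounds the treewidth. Since 6–5–4–8–1–3–2–7–6 is a cycle in G, G is not acyclic. Forests are exactly the graphs of treewidth ≤ 1, so tw(G) ≥ 2. Hence tw(G) = 2 exactly.

2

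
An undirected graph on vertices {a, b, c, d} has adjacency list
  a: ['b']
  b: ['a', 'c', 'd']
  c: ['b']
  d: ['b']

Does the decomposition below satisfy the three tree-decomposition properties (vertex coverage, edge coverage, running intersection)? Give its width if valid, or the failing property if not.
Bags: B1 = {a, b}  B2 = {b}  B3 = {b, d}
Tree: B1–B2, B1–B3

No — vertex c appears in no bag.

A tree decomposition must satisfy three properties: every vertex lies in some bag; for every edge, both endpoints lie together in some bag; and for every vertex, the bags containing it form a connected subtree. Here vertex c appears in no bag, so the decomposition is invalid.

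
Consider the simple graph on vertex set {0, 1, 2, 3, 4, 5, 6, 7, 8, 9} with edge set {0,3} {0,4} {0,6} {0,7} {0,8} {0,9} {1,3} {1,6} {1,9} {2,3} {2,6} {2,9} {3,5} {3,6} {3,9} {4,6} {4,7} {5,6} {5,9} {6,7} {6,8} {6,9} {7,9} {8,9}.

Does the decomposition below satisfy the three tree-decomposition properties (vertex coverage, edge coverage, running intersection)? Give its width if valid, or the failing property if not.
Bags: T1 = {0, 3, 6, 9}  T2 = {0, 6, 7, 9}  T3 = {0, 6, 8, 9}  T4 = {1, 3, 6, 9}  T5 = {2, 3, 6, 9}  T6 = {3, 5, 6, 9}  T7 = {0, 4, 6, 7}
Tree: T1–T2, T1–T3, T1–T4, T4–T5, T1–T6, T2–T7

Every vertex of G appears in some bag (union = {0, 1, 2, 3, 4, 5, 6, 7, 8, 9}); every edge is covered by a bag; and for each vertex v the set of bags containing v is connected in the bag tree. The decomposition is therefore valid. The largest bag has 4 vertices, so the width is 3.

Yes; width 3.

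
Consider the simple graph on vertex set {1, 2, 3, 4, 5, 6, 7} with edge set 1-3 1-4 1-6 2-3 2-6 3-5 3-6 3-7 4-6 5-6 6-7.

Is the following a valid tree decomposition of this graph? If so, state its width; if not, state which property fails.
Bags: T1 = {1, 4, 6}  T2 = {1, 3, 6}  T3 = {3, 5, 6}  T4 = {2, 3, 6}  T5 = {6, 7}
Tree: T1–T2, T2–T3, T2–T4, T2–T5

A tree decomposition must satisfy three properties: every vertex lies in some bag; for every edge, both endpoints lie together in some bag; and for every vertex, the bags containing it form a connected subtree. Here edge (3,7) lies in no bag, so the decomposition is invalid.

No — edge (3,7) lies in no bag.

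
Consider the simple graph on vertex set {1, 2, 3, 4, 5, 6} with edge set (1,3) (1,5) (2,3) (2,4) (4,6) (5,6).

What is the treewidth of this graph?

A width-2 tree decomposition is:
Bags: B1 = {1, 3, 5}  B2 = {3, 5, 6}  B3 = {3, 4, 6}  B4 = {2, 3, 4}
Tree: B1–B2, B2–B3, B3–B4
The largest bag has 3 vertices, giving width 2; this decomposition certifies tw(G) ≤ 2. Since 3–1–5–6–4–2–3 is a cycle in G, G is not acyclic. Forests are exactly the graphs of treewidth ≤ 1, so tw(G) ≥ 2. The upper and lower bounds meet at 2, so that is the treewidth.

2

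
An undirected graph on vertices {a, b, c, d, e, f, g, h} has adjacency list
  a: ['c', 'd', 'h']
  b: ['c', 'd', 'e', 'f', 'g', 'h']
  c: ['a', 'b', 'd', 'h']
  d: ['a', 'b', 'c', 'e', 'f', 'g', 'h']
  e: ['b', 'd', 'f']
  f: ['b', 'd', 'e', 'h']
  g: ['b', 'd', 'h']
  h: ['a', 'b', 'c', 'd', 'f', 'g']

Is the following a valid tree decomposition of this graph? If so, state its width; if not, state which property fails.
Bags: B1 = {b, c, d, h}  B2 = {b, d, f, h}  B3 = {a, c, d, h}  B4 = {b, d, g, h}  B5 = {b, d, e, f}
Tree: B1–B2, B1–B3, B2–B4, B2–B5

Yes; width 3.

Every vertex of G appears in some bag (union = {a, b, c, d, e, f, g, h}); every edge is covered by a bag; and for each vertex v the set of bags containing v is connected in the bag tree. The decomposition is therefore valid. The largest bag has 4 vertices, so the width is 3.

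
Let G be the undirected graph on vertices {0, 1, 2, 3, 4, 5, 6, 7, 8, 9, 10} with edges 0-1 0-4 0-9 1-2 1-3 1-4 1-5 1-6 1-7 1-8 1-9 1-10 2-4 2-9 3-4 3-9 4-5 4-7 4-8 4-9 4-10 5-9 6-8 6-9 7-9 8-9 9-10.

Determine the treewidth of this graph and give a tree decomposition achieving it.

Treewidth 3.
One optimal decomposition is:
Bags: B1 = {1, 3, 4, 9}  B2 = {1, 4, 8, 9}  B3 = {1, 4, 7, 9}  B4 = {1, 4, 5, 9}  B5 = {1, 4, 9, 10}  B6 = {1, 6, 8, 9}  B7 = {1, 2, 4, 9}  B8 = {0, 1, 4, 9}
Tree: B1–B2, B2–B3, B1–B4, B1–B5, B2–B6, B5–B7, B3–B8

Every bag has size at most 4, so the width is 4 − 1 = 3 and tw(G) ≤ 3. For the lower bound, the 4 vertices {0, 1, 4, 9} are pairwise adjacent, and any tree decomposition puts a clique entirely inside one bag — forcing width ≥ 3. Hence tw(G) = 3 exactly.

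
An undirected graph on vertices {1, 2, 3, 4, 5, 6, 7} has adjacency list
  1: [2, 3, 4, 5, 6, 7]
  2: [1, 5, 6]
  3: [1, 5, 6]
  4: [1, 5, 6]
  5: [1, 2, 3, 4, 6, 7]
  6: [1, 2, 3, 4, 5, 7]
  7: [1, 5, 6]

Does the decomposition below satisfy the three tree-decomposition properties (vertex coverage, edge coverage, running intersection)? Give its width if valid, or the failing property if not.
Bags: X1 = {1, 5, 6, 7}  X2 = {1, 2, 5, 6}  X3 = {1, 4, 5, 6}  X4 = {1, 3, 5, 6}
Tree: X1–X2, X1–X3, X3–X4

Vertex coverage: the bags together contain {1, 2, 3, 4, 5, 6, 7}, the full vertex set. Edge coverage: each edge of G has both endpoints in at least one bag. Running intersection: for every vertex, the bags containing it form a connected subtree. All three properties hold, so this is a valid tree decomposition of width max|bag| − 1 = 3, and hence tw(G) ≤ 3.

Yes; width 3.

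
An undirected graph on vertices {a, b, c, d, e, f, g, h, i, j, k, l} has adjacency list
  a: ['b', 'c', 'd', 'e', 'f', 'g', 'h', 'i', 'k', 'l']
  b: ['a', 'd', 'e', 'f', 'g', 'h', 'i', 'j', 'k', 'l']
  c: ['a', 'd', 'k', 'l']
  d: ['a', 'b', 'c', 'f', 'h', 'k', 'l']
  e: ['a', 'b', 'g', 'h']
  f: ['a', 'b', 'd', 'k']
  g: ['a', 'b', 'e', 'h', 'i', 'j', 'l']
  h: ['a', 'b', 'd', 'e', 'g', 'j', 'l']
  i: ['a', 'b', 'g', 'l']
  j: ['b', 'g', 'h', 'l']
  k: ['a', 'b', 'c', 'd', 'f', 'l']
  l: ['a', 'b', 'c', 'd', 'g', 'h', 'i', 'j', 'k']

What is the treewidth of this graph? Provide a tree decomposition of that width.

Treewidth 4.
Bags: B1 = {a, b, d, h, l}  B2 = {a, b, d, k, l}  B3 = {a, c, d, k, l}  B4 = {a, b, g, h, l}  B5 = {b, g, h, j, l}  B6 = {a, b, d, f, k}  B7 = {a, b, e, g, h}  B8 = {a, b, g, i, l}
Tree: B1–B2, B2–B3, B1–B4, B4–B5, B2–B6, B4–B7, B4–B8

The largest bag has 5 vertices, giving width 4; this decomposition certifies tw(G) ≤ 4. On the other hand G contains the 5-clique {a, c, d, k, l}. A clique must lie in a single bag of any decomposition, so no decomposition can have width below 4. Therefore the treewidth is 4.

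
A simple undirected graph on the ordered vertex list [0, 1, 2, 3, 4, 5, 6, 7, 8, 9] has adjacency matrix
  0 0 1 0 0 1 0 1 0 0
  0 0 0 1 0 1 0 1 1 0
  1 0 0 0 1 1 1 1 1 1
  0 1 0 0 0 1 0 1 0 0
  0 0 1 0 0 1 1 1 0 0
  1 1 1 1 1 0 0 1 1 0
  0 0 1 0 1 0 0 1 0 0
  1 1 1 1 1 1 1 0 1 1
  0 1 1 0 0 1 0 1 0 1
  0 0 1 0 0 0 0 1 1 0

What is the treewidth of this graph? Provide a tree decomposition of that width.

Each bag holds 4 vertices, so the decomposition has width 3, which upper-bounds the treewidth. Conversely, {1, 5, 7, 8} is a clique of size 4, and the vertices of any clique must share a bag in every tree decomposition; so some bag has ≥ 4 vertices and tw(G) ≥ 3. Hence tw(G) = 3 exactly.

Treewidth 3.
Bags: B1 = {2, 5, 7, 8}  B2 = {2, 4, 5, 7}  B3 = {0, 2, 5, 7}  B4 = {2, 7, 8, 9}  B5 = {1, 5, 7, 8}  B6 = {1, 3, 5, 7}  B7 = {2, 4, 6, 7}
Tree: B1–B2, B2–B3, B1–B4, B1–B5, B5–B6, B2–B7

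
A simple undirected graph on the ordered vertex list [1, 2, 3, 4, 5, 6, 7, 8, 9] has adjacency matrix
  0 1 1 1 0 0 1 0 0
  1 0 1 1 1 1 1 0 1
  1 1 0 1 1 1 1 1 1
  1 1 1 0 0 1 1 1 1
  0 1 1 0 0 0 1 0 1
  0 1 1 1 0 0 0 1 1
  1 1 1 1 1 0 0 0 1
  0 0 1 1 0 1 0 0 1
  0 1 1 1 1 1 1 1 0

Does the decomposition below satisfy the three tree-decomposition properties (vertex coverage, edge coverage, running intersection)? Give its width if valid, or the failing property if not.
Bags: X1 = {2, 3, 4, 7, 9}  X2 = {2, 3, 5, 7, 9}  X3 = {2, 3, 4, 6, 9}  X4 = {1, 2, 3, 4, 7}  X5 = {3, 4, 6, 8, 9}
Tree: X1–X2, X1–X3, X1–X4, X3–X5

Yes; width 4.

Checking the three conditions: (i) the bags cover all of {1, 2, 3, 4, 5, 6, 7, 8, 9}; (ii) for each edge, some bag contains both endpoints; (iii) the bags containing any fixed vertex form a subtree. All hold, so the decomposition is valid with width 5 − 1 = 4.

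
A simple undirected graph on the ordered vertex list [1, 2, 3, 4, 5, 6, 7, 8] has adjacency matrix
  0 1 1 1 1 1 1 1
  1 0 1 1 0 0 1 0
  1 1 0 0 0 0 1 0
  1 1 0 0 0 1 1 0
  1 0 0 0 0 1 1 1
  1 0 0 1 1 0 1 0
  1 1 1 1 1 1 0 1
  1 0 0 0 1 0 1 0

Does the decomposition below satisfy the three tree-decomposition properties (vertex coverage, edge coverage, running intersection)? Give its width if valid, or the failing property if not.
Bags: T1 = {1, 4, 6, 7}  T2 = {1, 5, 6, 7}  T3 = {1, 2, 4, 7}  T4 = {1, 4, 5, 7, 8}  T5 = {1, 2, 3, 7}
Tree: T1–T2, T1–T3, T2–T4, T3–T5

No — bags containing vertex 4 are not connected in the tree.

A tree decomposition must satisfy three properties: every vertex lies in some bag; for every edge, both endpoints lie together in some bag; and for every vertex, the bags containing it form a connected subtree. Here bags containing vertex 4 are not connected in the tree, so the decomposition is invalid.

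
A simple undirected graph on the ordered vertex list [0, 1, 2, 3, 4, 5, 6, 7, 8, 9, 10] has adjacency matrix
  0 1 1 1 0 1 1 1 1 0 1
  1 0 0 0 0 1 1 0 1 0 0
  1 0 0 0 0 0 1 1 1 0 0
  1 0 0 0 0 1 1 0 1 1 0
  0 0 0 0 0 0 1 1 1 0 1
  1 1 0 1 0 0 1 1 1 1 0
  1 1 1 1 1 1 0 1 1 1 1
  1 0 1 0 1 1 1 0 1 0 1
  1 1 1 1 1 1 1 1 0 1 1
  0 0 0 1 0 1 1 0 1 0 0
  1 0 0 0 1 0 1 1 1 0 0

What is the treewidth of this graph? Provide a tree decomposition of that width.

Treewidth 4.
One optimal decomposition is:
Bags: B1 = {0, 3, 5, 6, 8}  B2 = {0, 5, 6, 7, 8}  B3 = {0, 6, 7, 8, 10}  B4 = {4, 6, 7, 8, 10}  B5 = {3, 5, 6, 8, 9}  B6 = {0, 2, 6, 7, 8}  B7 = {0, 1, 5, 6, 8}
Tree: B1–B2, B2–B3, B3–B4, B1–B5, B3–B6, B1–B7

The largest bag has 5 vertices, giving width 4; this decomposition certifies tw(G) ≤ 4. On the other hand G contains the 5-clique {0, 2, 6, 7, 8}. A clique must lie in a single bag of any decomposition, so no decomposition can have width below 4. Therefore the treewidth is 4.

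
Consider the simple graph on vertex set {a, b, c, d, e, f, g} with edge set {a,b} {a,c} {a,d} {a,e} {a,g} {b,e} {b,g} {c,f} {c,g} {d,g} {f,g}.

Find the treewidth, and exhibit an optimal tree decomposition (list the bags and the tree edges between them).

Treewidth 2.
One such decomposition:
Bags: B1 = {a, b, g}  B2 = {a, c, g}  B3 = {a, b, e}  B4 = {c, f, g}  B5 = {a, d, g}
Tree: B1–B2, B1–B3, B2–B4, B2–B5

The largest bag has 3 vertices, giving width 2; this decomposition certifies tw(G) ≤ 2. For the lower bound, the 3 vertices {a, d, g} are pairwise adjacent, and any tree decomposition puts a clique entirely inside one bag — forcing width ≥ 2. Combining the bounds, tw(G) = 2.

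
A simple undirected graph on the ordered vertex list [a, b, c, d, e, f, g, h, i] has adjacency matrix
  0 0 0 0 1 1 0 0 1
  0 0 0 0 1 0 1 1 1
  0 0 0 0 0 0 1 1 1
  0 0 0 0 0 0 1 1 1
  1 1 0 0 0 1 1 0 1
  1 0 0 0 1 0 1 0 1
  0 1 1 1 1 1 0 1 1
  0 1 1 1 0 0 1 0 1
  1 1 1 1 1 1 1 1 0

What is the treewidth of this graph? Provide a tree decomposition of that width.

Treewidth 3.
One optimal decomposition is:
Bags: B1 = {b, g, h, i}  B2 = {b, e, g, i}  B3 = {d, g, h, i}  B4 = {c, g, h, i}  B5 = {e, f, g, i}  B6 = {a, e, f, i}
Tree: B1–B2, B1–B3, B3–B4, B2–B5, B5–B6

The largest bag has 4 vertices, giving width 3; this decomposition certifies tw(G) ≤ 3. Conversely, {e, f, g, i} is a clique of size 4, and the vertices of any clique must share a bag in every tree decomposition; so some bag has ≥ 4 vertices and tw(G) ≥ 3. Combining the bounds, tw(G) = 3.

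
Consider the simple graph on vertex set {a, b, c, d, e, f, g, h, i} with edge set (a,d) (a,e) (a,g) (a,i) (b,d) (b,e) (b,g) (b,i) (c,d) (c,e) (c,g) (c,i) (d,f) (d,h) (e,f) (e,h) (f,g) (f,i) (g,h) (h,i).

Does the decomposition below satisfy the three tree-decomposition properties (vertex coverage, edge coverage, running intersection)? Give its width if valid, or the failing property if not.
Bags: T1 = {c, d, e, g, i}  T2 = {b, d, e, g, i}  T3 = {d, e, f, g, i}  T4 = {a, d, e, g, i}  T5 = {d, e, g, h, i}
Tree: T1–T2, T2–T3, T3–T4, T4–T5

Every vertex of G appears in some bag (union = {a, b, c, d, e, f, g, h, i}); every edge is covered by a bag; and for each vertex v the set of bags containing v is connected in the bag tree. The decomposition is therefore valid. The largest bag has 5 vertices, so the width is 4.

Yes; width 4.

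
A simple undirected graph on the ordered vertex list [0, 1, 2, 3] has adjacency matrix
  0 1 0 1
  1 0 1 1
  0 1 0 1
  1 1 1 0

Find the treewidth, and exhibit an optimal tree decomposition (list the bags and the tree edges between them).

The largest bag has 3 vertices, giving width 2; this decomposition certifies tw(G) ≤ 2. Conversely, {0, 1, 3} is a clique of size 3, and the vertices of any clique must share a bag in every tree decomposition; so some bag has ≥ 3 vertices and tw(G) ≥ 2. Therefore the treewidth is 2.

Treewidth 2.
Bags: B1 = {1, 2, 3}  B2 = {0, 1, 3}
Tree: B1–B2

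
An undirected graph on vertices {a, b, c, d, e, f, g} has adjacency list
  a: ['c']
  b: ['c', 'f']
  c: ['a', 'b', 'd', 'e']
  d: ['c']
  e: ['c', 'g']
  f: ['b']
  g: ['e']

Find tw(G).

A width-1 tree decomposition is:
Bags: B1 = {a, c}  B2 = {c, d}  B3 = {b, c}  B4 = {c, e}  B5 = {b, f}  B6 = {e, g}
Tree: B1–B2, B1–B3, B1–B4, B3–B5, B4–B6
The largest bag has 2 vertices, giving width 1; this decomposition certifies tw(G) ≤ 1. Any graph with an edge has treewidth ≥ 1, and G has the edge c–a. Therefore the treewidth is 1.

1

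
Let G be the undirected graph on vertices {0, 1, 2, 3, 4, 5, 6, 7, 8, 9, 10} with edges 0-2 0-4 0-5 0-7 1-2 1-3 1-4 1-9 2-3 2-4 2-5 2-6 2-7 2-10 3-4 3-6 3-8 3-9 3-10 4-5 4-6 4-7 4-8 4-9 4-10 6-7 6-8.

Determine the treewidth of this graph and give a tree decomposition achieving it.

Treewidth 3.
One optimal decomposition is:
Bags: B1 = {3, 4, 6, 8}  B2 = {2, 3, 4, 6}  B3 = {2, 4, 6, 7}  B4 = {1, 2, 3, 4}  B5 = {1, 3, 4, 9}  B6 = {0, 2, 4, 7}  B7 = {0, 2, 4, 5}  B8 = {2, 3, 4, 10}
Tree: B1–B2, B2–B3, B2–B4, B4–B5, B3–B6, B6–B7, B2–B8

The largest bag has 4 vertices, giving width 3; this decomposition certifies tw(G) ≤ 3. On the other hand G contains the 4-clique {3, 4, 6, 8}. A clique must lie in a single bag of any decomposition, so no decomposition can have width below 3. Therefore the treewidth is 3.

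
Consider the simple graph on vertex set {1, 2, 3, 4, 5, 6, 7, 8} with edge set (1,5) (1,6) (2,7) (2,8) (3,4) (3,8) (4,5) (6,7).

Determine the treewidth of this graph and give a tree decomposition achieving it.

Treewidth 2.
One such decomposition:
Bags: B1 = {3, 4, 5}  B2 = {1, 3, 5}  B3 = {1, 3, 6}  B4 = {3, 6, 7}  B5 = {2, 3, 7}  B6 = {2, 3, 8}
Tree: B1–B2, B2–B3, B3–B4, B4–B5, B5–B6

Each bag holds 3 vertices, so the decomposition has width 2, which upper-bounds the treewidth. Since 3–4–5–1–6–7–2–8–3 is a cycle in G, G is not acyclic. Forests are exactly the graphs of treewidth ≤ 1, so tw(G) ≥ 2. Hence tw(G) = 2 exactly.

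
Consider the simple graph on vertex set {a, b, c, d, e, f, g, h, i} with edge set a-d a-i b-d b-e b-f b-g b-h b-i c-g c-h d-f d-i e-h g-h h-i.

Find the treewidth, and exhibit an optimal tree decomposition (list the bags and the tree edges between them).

Treewidth 2.
One such decomposition:
Bags: B1 = {c, g, h}  B2 = {b, g, h}  B3 = {b, e, h}  B4 = {b, h, i}  B5 = {b, d, i}  B6 = {b, d, f}  B7 = {a, d, i}
Tree: B1–B2, B2–B3, B3–B4, B4–B5, B5–B6, B5–B7

The largest bag has 3 vertices, giving width 2; this decomposition certifies tw(G) ≤ 2. On the other hand G contains the 3-clique {c, g, h}. A clique must lie in a single bag of any decomposition, so no decomposition can have width below 2. Hence tw(G) = 2 exactly.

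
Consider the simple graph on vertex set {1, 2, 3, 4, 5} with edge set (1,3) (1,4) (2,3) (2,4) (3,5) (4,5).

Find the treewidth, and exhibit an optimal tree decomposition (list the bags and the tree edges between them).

Every bag has size at most 3, so the width is 3 − 1 = 2 and tw(G) ≤ 2. The edges 5–4–2–3–5 form a cycle, so G is not a tree and its treewidth is at least 2. Therefore the treewidth is 2.

Treewidth 2.
One such decomposition:
Bags: B1 = {3, 4, 5}  B2 = {2, 3, 4}  B3 = {1, 3, 4}
Tree: B1–B2, B2–B3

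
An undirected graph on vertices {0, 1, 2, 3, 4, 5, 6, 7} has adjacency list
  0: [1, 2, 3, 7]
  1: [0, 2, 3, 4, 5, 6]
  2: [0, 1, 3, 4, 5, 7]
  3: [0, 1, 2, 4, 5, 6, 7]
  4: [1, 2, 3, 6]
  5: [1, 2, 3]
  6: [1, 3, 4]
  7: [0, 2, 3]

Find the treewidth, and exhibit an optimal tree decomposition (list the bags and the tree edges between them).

Treewidth 3.
One optimal decomposition is:
Bags: B1 = {0, 2, 3, 7}  B2 = {0, 1, 2, 3}  B3 = {1, 2, 3, 5}  B4 = {1, 2, 3, 4}  B5 = {1, 3, 4, 6}
Tree: B1–B2, B2–B3, B3–B4, B4–B5

Every bag has size at most 4, so the width is 4 − 1 = 3 and tw(G) ≤ 3. Conversely, {0, 1, 2, 3} is a clique of size 4, and the vertices of any clique must share a bag in every tree decomposition; so some bag has ≥ 4 vertices and tw(G) ≥ 3. Therefore the treewidth is 3.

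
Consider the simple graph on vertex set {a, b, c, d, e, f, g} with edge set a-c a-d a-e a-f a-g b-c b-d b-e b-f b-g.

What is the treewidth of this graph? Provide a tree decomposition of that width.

The largest bag has 3 vertices, giving width 2; this decomposition certifies tw(G) ≤ 2. For the lower bound, G contains the cycle a–g–b–e–a, so G is not a forest; only forests have treewidth ≤ 1, hence tw(G) ≥ 2. Hence tw(G) = 2 exactly.

Treewidth 2.
One optimal decomposition is:
Bags: B1 = {a, b, g}  B2 = {a, b, e}  B3 = {a, b, c}  B4 = {a, b, f}  B5 = {a, b, d}
Tree: B1–B2, B2–B3, B3–B4, B4–B5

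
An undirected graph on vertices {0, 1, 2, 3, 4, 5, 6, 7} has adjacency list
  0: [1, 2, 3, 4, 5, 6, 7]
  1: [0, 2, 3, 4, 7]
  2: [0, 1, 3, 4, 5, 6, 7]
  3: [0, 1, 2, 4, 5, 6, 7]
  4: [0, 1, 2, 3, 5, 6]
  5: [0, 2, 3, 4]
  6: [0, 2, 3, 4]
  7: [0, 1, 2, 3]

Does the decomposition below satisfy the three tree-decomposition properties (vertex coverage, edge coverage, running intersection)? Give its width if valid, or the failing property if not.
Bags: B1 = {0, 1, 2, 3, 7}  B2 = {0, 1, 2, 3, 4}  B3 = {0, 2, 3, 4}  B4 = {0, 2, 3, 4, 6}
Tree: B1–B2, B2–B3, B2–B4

No — vertex 5 appears in no bag.

A tree decomposition must satisfy three properties: every vertex lies in some bag; for every edge, both endpoints lie together in some bag; and for every vertex, the bags containing it form a connected subtree. Here vertex 5 appears in no bag, so the decomposition is invalid.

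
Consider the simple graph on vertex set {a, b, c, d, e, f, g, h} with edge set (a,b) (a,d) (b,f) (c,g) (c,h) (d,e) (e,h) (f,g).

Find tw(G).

A width-2 tree decomposition is:
Bags: B1 = {b, f, g}  B2 = {b, c, g}  B3 = {b, c, h}  B4 = {b, e, h}  B5 = {b, d, e}  B6 = {a, b, d}
Tree: B1–B2, B2–B3, B3–B4, B4–B5, B5–B6
Every bag has size at most 3, so the width is 3 − 1 = 2 and tw(G) ≤ 2. Since b–f–g–c–h–e–d–a–b is a cycle in G, G is not acyclic. Forests are exactly the graphs of treewidth ≤ 1, so tw(G) ≥ 2. Therefore the treewidth is 2.

2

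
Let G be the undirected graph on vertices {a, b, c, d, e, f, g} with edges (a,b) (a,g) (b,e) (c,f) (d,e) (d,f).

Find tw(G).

1

A width-1 tree decomposition is:
Bags: B1 = {b, e}  B2 = {d, e}  B3 = {d, f}  B4 = {c, f}  B5 = {a, b}  B6 = {a, g}
Tree: B1–B2, B2–B3, B3–B4, B1–B5, B5–B6
Each bag holds 2 vertices, so the decomposition has width 1, which upper-bounds the treewidth. Any graph with an edge has treewidth ≥ 1, and G has the edge b–e. Combining the bounds, tw(G) = 1.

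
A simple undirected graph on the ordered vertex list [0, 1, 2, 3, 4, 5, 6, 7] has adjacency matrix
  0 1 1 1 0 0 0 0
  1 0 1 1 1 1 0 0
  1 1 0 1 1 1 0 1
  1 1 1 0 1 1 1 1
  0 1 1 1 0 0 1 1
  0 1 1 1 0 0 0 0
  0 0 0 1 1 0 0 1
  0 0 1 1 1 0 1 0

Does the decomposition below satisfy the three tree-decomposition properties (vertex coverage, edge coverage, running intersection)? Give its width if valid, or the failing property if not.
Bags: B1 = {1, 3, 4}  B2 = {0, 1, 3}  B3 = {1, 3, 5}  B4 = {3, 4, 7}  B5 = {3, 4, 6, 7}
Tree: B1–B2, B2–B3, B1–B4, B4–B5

No — vertex 2 appears in no bag.

A tree decomposition must satisfy three properties: every vertex lies in some bag; for every edge, both endpoints lie together in some bag; and for every vertex, the bags containing it form a connected subtree. Here vertex 2 appears in no bag, so the decomposition is invalid.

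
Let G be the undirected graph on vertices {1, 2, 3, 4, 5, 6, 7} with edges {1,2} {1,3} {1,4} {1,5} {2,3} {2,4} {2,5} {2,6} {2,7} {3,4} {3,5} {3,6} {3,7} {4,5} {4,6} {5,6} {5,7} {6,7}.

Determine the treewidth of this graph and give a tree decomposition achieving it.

Treewidth 4.
One such decomposition:
Bags: B1 = {2, 3, 5, 6, 7}  B2 = {2, 3, 4, 5, 6}  B3 = {1, 2, 3, 4, 5}
Tree: B1–B2, B2–B3

The largest bag has 5 vertices, giving width 4; this decomposition certifies tw(G) ≤ 4. Conversely, {1, 2, 3, 4, 5} is a clique of size 5, and the vertices of any clique must share a bag in every tree decomposition; so some bag has ≥ 5 vertices and tw(G) ≥ 4. Hence tw(G) = 4 exactly.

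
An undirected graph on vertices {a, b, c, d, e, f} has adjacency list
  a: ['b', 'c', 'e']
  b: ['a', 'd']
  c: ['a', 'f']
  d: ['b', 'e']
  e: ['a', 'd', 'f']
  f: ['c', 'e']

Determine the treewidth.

A width-2 tree decomposition is:
Bags: B1 = {a, c, f}  B2 = {a, e, f}  B3 = {a, b, e}  B4 = {b, d, e}
Tree: B1–B2, B2–B3, B3–B4
Each bag holds 3 vertices, so the decomposition has width 2, which upper-bounds the treewidth. Since c–f–e–a–c is a cycle in G, G is not acyclic. Forests are exactly the graphs of treewidth ≤ 1, so tw(G) ≥ 2. The upper and lower bounds meet at 2, so that is the treewidth.

2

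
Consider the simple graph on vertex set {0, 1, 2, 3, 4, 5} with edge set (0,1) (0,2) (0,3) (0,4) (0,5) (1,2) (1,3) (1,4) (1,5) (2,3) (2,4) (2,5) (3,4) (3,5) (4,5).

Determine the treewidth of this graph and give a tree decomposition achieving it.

With just one bag of size 6, the width is 6 − 1 = 5, so tw(G) ≤ 5. Conversely, {0, 1, 2, 3, 4, 5} is a clique of size 6, and the vertices of any clique must share a bag in every tree decomposition; so some bag has ≥ 6 vertices and tw(G) ≥ 5. The upper and lower bounds meet at 5, so that is the treewidth.

Treewidth 5.
One such decomposition:
Bags: B1 = {0, 1, 2, 3, 4, 5}
Tree: (single bag)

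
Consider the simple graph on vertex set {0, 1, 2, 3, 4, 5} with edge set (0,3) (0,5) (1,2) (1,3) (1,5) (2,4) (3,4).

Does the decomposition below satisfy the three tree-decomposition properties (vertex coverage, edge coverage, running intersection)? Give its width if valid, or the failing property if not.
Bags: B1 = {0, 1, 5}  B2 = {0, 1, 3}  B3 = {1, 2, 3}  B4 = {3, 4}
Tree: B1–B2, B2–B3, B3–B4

No — edge (2,4) lies in no bag.

A tree decomposition must satisfy three properties: every vertex lies in some bag; for every edge, both endpoints lie together in some bag; and for every vertex, the bags containing it form a connected subtree. Here edge (2,4) lies in no bag, so the decomposition is invalid.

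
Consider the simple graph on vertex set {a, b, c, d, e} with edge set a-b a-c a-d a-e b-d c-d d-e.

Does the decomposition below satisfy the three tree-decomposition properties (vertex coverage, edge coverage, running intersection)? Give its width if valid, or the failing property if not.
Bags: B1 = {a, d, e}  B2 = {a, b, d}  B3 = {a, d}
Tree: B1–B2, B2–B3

A tree decomposition must satisfy three properties: every vertex lies in some bag; for every edge, both endpoints lie together in some bag; and for every vertex, the bags containing it form a connected subtree. Here vertex c appears in no bag, so the decomposition is invalid.

No — vertex c appears in no bag.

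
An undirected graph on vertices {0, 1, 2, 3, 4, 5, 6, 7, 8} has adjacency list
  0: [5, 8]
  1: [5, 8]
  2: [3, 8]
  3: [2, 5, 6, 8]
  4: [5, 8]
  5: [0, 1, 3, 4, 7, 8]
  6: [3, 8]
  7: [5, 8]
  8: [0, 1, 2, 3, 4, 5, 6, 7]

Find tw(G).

2

A width-2 tree decomposition is:
Bags: B1 = {1, 5, 8}  B2 = {3, 5, 8}  B3 = {5, 7, 8}  B4 = {0, 5, 8}  B5 = {4, 5, 8}  B6 = {3, 6, 8}  B7 = {2, 3, 8}
Tree: B1–B2, B2–B3, B1–B4, B2–B5, B2–B6, B2–B7
Every bag has size at most 3, so the width is 3 − 1 = 2 and tw(G) ≤ 2. For the lower bound, the 3 vertices {2, 3, 8} are pairwise adjacent, and any tree decomposition puts a clique entirely inside one bag — forcing width ≥ 2. Hence tw(G) = 2 exactly.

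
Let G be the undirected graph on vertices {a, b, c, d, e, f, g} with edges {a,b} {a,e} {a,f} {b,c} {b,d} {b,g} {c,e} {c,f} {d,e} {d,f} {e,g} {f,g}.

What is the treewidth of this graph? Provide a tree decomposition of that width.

The largest bag has 4 vertices, giving width 3; this decomposition certifies tw(G) ≤ 3. For the lower bound: the 4 vertex sets {c,f}, {a,e}, {b}, {d} are disjoint, each induces a connected subgraph, and every pair is joined by at least one edge of G. Contracting each set to a single vertex therefore yields K_{4} as a minor, and since treewidth is minor-monotone, tw(G) ≥ tw(K_{4}) = 3. Combining the bounds, tw(G) = 3.

Treewidth 3.
One such decomposition:
Bags: B1 = {b, c, e, f}  B2 = {a, b, e, f}  B3 = {b, d, e, f}  B4 = {b, e, f, g}
Tree: B1–B2, B2–B3, B3–B4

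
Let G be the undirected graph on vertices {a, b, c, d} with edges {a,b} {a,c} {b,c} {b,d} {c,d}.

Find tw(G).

2

A width-2 tree decomposition is:
Bags: B1 = {b, c, d}  B2 = {a, b, c}
Tree: B1–B2
Each bag holds 3 vertices, so the decomposition has width 2, which upper-bounds the treewidth. On the other hand G contains the 3-clique {b, c, d}. A clique must lie in a single bag of any decomposition, so no decomposition can have width below 2. Combining the bounds, tw(G) = 2.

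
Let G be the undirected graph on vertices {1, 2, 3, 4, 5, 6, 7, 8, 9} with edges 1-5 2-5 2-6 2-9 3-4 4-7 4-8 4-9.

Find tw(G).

1

A width-1 tree decomposition is:
Bags: B1 = {2, 5}  B2 = {2, 9}  B3 = {2, 6}  B4 = {4, 9}  B5 = {4, 8}  B6 = {1, 5}  B7 = {3, 4}  B8 = {4, 7}
Tree: B1–B2, B2–B3, B2–B4, B4–B5, B1–B6, B5–B7, B7–B8
Every bag has size at most 2, so the width is 2 − 1 = 1 and tw(G) ≤ 1. G has an edge, so its treewidth is at least 1. Combining the bounds, tw(G) = 1.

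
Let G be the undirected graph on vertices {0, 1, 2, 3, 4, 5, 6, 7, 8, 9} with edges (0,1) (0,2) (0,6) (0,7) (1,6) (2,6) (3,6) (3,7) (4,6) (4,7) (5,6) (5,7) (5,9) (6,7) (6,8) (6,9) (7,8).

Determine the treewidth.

A width-2 tree decomposition is:
Bags: B1 = {5, 6, 7}  B2 = {5, 6, 9}  B3 = {6, 7, 8}  B4 = {0, 6, 7}  B5 = {0, 1, 6}  B6 = {0, 2, 6}  B7 = {4, 6, 7}  B8 = {3, 6, 7}
Tree: B1–B2, B1–B3, B3–B4, B4–B5, B4–B6, B3–B7, B7–B8
Every bag has size at most 3, so the width is 3 − 1 = 2 and tw(G) ≤ 2. For the lower bound, the 3 vertices {0, 1, 6} are pairwise adjacent, and any tree decomposition puts a clique entirely inside one bag — forcing width ≥ 2. Therefore the treewidth is 2.

2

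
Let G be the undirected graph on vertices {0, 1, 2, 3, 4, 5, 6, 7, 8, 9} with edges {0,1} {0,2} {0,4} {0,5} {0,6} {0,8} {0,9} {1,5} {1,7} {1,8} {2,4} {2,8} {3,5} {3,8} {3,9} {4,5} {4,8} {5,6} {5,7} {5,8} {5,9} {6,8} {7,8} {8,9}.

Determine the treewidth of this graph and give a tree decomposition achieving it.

Treewidth 3.
One optimal decomposition is:
Bags: B1 = {0, 5, 8, 9}  B2 = {0, 1, 5, 8}  B3 = {0, 5, 6, 8}  B4 = {0, 4, 5, 8}  B5 = {3, 5, 8, 9}  B6 = {1, 5, 7, 8}  B7 = {0, 2, 4, 8}
Tree: B1–B2, B2–B3, B2–B4, B1–B5, B2–B6, B4–B7

The largest bag has 4 vertices, giving width 3; this decomposition certifies tw(G) ≤ 3. On the other hand G contains the 4-clique {0, 2, 4, 8}. A clique must lie in a single bag of any decomposition, so no decomposition can have width below 3. Hence tw(G) = 3 exactly.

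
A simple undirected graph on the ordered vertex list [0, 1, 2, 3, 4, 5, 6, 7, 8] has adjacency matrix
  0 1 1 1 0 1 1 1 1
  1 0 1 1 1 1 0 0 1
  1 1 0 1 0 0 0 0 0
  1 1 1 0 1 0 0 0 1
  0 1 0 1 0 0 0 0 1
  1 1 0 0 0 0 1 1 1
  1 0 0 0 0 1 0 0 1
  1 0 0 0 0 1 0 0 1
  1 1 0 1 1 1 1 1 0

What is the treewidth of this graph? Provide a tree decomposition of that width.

Each bag holds 4 vertices, so the decomposition has width 3, which upper-bounds the treewidth. Conversely, {0, 1, 3, 8} is a clique of size 4, and the vertices of any clique must share a bag in every tree decomposition; so some bag has ≥ 4 vertices and tw(G) ≥ 3. The upper and lower bounds meet at 3, so that is the treewidth.

Treewidth 3.
One such decomposition:
Bags: B1 = {0, 1, 3, 8}  B2 = {1, 3, 4, 8}  B3 = {0, 1, 5, 8}  B4 = {0, 5, 6, 8}  B5 = {0, 5, 7, 8}  B6 = {0, 1, 2, 3}
Tree: B1–B2, B1–B3, B3–B4, B3–B5, B1–B6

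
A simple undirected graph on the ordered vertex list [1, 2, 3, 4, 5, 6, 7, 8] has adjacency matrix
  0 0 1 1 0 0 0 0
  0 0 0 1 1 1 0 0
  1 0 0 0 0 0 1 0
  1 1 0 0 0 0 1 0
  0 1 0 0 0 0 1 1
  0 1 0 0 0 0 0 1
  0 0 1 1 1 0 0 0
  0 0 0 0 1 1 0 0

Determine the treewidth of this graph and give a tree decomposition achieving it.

The largest bag has 3 vertices, giving width 2; this decomposition certifies tw(G) ≤ 2. The edges 6–8–5–2–6 form a cycle, so G is not a tree and its treewidth is at least 2. The upper and lower bounds meet at 2, so that is the treewidth.

Treewidth 2.
One optimal decomposition is:
Bags: B1 = {2, 6, 8}  B2 = {2, 5, 8}  B3 = {2, 4, 5}  B4 = {4, 5, 7}  B5 = {1, 4, 7}  B6 = {1, 3, 7}
Tree: B1–B2, B2–B3, B3–B4, B4–B5, B5–B6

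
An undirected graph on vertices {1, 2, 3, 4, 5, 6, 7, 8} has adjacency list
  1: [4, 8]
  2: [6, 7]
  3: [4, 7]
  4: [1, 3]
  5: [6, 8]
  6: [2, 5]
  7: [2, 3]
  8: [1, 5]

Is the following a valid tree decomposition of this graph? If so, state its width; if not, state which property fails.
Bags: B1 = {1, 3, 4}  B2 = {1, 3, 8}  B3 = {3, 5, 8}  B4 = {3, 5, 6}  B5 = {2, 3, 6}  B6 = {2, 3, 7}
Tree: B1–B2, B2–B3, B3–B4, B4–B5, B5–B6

Yes; width 2.

Checking the three conditions: (i) the bags cover all of {1, 2, 3, 4, 5, 6, 7, 8}; (ii) for each edge, some bag contains both endpoints; (iii) the bags containing any fixed vertex form a subtree. All hold, so the decomposition is valid with width 3 − 1 = 2.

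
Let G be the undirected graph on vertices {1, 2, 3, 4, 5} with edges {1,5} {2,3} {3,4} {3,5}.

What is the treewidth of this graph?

1

A width-1 tree decomposition is:
Bags: B1 = {3, 5}  B2 = {2, 3}  B3 = {3, 4}  B4 = {1, 5}
Tree: B1–B2, B2–B3, B1–B4
Every bag has size at most 2, so the width is 2 − 1 = 1 and tw(G) ≤ 1. Any graph with an edge has treewidth ≥ 1, and G has the edge 3–5. Therefore the treewidth is 1.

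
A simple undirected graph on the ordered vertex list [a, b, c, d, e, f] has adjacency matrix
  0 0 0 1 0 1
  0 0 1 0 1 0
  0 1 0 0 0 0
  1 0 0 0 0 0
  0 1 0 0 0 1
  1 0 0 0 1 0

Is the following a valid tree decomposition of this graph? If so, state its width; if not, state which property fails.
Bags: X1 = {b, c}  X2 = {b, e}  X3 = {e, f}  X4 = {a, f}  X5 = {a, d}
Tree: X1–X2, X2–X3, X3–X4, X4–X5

Yes; width 1.

Every vertex of G appears in some bag (union = {a, b, c, d, e, f}); every edge is covered by a bag; and for each vertex v the set of bags containing v is connected in the bag tree. The decomposition is therefore valid. The largest bag has 2 vertices, so the width is 1.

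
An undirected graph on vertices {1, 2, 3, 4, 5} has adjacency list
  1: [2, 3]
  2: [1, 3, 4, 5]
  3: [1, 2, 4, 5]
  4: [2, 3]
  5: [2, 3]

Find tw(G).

A width-2 tree decomposition is:
Bags: B1 = {1, 2, 3}  B2 = {2, 3, 4}  B3 = {2, 3, 5}
Tree: B1–B2, B1–B3
The largest bag has 3 vertices, giving width 2; this decomposition certifies tw(G) ≤ 2. On the other hand G contains the 3-clique {1, 2, 3}. A clique must lie in a single bag of any decomposition, so no decomposition can have width below 2. Therefore the treewidth is 2.

2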